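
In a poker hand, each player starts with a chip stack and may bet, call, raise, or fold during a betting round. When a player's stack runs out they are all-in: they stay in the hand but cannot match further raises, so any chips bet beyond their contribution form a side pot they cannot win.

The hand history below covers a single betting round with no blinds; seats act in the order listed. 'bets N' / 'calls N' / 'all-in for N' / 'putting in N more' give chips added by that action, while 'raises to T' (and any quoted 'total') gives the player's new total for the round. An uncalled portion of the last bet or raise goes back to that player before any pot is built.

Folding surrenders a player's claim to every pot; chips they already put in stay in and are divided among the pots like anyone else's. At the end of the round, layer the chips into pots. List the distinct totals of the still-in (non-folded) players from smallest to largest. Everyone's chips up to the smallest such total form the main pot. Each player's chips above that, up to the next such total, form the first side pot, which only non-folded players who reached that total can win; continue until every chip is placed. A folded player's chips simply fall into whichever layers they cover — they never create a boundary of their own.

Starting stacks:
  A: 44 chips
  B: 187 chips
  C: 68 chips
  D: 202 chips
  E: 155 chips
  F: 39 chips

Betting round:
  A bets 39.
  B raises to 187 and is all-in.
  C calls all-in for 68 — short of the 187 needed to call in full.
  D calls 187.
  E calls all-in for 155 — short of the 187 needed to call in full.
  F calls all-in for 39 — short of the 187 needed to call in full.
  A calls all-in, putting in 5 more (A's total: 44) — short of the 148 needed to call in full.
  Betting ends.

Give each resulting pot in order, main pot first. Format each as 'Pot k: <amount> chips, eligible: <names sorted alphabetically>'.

Pot 1: 234 chips, eligible: A, B, C, D, E, F
Pot 2: 25 chips, eligible: A, B, C, D, E
Pot 3: 96 chips, eligible: B, C, D, E
Pot 4: 261 chips, eligible: B, D, E
Pot 5: 64 chips, eligible: B, D

Derivation:
Contributions: A=44, B=187, C=68, D=187, E=155, F=39
Pot levels (distinct totals of non-folded players): 39, 44, 68, 155, 187
Layer 1-39: 39 each from A, B, C, D, E, F = 39*6 = 234 chips; eligible A, B, C, D, E, F
Layer 40-44: 5 each from A, B, C, D, E = 5*5 = 25 chips; eligible A, B, C, D, E
Layer 45-68: 24 each from B, C, D, E = 24*4 = 96 chips; eligible B, C, D, E
Layer 69-155: 87 each from B, D, E = 87*3 = 261 chips; eligible B, D, E
Layer 156-187: 32 each from B, D = 32*2 = 64 chips; eligible B, D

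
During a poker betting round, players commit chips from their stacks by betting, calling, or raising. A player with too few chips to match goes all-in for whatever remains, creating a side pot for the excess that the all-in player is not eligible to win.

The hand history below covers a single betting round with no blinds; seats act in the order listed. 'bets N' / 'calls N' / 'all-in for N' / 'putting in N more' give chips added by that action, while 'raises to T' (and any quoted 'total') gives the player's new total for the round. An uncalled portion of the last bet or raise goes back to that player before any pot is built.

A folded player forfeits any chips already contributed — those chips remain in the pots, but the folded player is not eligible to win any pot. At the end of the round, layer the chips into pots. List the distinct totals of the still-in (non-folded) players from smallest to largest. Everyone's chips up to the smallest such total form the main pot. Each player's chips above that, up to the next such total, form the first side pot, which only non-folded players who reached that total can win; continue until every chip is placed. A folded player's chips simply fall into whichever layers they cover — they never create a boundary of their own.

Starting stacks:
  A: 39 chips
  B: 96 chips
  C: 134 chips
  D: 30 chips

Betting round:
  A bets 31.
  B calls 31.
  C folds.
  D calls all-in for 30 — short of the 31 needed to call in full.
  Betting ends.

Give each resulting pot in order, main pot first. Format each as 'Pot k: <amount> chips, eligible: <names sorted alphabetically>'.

Contributions: A=31, B=31, D=30
Folded: C
Pot levels (distinct totals of non-folded players): 30, 31
Layer 1-30: 30 each from A, B, D = 30*3 = 90 chips; eligible A, B, D
Layer 31-31: 1 each from A, B = 1*2 = 2 chips; eligible A, B

Pot 1: 90 chips, eligible: A, B, D
Pot 2: 2 chips, eligible: A, B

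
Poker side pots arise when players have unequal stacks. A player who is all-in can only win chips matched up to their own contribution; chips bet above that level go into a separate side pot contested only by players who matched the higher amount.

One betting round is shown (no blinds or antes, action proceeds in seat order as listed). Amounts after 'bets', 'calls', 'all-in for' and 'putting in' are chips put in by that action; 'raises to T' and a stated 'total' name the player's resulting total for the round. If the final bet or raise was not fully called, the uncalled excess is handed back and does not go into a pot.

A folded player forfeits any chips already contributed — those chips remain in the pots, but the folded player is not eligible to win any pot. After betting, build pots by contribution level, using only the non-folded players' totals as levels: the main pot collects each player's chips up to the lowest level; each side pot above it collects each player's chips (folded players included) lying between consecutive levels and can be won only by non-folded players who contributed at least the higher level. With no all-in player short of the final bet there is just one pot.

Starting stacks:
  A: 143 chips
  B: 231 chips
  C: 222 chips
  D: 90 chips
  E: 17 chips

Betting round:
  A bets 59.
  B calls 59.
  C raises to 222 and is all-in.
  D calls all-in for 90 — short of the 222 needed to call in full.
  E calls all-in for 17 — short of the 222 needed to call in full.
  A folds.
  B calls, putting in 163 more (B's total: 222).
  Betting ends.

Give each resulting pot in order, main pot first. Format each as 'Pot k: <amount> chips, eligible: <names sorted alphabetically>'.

Contributions: A=59, B=222, C=222, D=90, E=17
Folded: A
Pot levels (distinct totals of non-folded players): 17, 90, 222
Layer 1-17: 17 each from A, B, C, D, E = 17*5 = 85 chips; eligible B, C, D, E
Layer 18-90: A 42 + B 73 + C 73 + D 73 = 261 chips; eligible B, C, D
Layer 91-222: 132 each from B, C = 132*2 = 264 chips; eligible B, C

Pot 1: 85 chips, eligible: B, C, D, E
Pot 2: 261 chips, eligible: B, C, D
Pot 3: 264 chips, eligible: B, C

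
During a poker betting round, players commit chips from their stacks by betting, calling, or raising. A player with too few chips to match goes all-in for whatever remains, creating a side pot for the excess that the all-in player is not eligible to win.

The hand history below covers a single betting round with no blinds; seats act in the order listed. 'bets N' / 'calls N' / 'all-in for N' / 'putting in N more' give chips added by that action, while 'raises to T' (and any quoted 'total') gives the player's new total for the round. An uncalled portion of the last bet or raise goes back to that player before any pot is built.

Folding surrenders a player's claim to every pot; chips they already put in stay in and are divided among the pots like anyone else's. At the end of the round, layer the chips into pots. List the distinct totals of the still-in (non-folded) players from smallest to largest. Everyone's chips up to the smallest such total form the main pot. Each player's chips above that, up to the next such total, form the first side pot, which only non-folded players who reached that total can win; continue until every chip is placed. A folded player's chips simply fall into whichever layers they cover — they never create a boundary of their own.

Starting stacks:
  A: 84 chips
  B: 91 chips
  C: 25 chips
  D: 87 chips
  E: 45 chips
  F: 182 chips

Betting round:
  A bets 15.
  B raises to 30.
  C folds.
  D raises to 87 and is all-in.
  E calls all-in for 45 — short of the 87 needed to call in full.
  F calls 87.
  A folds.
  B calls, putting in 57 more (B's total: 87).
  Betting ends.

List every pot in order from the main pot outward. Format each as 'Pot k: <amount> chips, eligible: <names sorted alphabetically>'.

Pot 1: 195 chips, eligible: B, D, E, F
Pot 2: 126 chips, eligible: B, D, F

Derivation:
Contributions: A=15, B=87, D=87, E=45, F=87
Folded: A, C
Pot levels (distinct totals of non-folded players): 45, 87
Layer 1-45: A 15 + B 45 + D 45 + E 45 + F 45 = 195 chips; eligible B, D, E, F
Layer 46-87: 42 each from B, D, F = 42*3 = 126 chips; eligible B, D, F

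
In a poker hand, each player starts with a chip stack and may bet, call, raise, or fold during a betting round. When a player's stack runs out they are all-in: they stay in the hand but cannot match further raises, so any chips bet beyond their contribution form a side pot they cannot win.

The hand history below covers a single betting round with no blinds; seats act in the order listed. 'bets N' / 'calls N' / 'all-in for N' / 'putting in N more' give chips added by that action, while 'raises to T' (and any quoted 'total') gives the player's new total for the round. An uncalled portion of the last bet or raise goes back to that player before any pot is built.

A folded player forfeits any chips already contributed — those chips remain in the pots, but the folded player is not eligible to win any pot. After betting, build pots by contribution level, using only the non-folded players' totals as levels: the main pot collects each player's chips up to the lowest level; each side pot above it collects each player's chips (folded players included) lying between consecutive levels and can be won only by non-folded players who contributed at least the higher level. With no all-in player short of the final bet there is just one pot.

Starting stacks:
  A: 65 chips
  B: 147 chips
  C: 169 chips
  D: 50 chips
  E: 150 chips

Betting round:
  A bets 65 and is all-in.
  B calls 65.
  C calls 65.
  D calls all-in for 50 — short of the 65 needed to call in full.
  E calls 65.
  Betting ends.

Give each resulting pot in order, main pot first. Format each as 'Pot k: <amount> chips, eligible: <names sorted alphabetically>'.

Contributions: A=65, B=65, C=65, D=50, E=65
Pot levels (distinct totals of non-folded players): 50, 65
Layer 1-50: 50 each from A, B, C, D, E = 50*5 = 250 chips; eligible A, B, C, D, E
Layer 51-65: 15 each from A, B, C, E = 15*4 = 60 chips; eligible A, B, C, E

Pot 1: 250 chips, eligible: A, B, C, D, E
Pot 2: 60 chips, eligible: A, B, C, E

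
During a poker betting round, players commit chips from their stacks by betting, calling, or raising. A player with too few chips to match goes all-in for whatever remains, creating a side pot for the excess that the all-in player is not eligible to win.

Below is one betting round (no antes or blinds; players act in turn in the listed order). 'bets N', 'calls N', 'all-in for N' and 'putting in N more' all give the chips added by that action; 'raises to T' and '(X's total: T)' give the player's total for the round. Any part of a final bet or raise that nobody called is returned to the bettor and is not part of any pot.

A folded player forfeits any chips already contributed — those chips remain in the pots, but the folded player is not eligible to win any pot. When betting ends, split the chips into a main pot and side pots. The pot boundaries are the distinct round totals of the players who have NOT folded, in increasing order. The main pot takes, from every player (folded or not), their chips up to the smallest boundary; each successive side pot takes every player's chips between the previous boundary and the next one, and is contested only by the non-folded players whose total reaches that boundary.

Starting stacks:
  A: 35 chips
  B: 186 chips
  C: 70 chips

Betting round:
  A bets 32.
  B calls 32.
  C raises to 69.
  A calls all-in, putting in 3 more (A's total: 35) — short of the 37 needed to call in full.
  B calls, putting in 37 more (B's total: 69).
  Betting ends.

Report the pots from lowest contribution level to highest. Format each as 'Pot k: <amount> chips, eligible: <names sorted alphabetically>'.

Pot 1: 105 chips, eligible: A, B, C
Pot 2: 68 chips, eligible: B, C

Derivation:
Contributions: A=35, B=69, C=69
Pot levels (distinct totals of non-folded players): 35, 69
Layer 1-35: 35 each from A, B, C = 35*3 = 105 chips; eligible A, B, C
Layer 36-69: 34 each from B, C = 34*2 = 68 chips; eligible B, C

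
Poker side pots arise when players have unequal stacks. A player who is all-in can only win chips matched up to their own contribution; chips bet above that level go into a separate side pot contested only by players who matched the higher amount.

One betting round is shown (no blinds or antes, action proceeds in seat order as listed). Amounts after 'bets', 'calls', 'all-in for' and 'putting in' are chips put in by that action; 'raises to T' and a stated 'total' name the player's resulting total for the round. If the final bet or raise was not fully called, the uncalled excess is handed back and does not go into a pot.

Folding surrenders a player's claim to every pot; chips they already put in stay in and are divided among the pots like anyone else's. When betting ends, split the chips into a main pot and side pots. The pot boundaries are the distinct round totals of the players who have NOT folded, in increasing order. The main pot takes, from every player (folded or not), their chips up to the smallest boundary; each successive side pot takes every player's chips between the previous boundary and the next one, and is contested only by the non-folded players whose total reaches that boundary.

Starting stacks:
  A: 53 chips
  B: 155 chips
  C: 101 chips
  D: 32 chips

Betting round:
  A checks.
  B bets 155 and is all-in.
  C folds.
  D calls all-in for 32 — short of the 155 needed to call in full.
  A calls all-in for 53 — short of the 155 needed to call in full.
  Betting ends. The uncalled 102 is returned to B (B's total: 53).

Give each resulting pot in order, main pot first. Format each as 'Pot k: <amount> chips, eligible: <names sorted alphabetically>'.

Contributions (after 102 returned to B): A=53, B=53, D=32
Folded: C
Pot levels (distinct totals of non-folded players): 32, 53
Layer 1-32: 32 each from A, B, D = 32*3 = 96 chips; eligible A, B, D
Layer 33-53: 21 each from A, B = 21*2 = 42 chips; eligible A, B

Pot 1: 96 chips, eligible: A, B, D
Pot 2: 42 chips, eligible: A, B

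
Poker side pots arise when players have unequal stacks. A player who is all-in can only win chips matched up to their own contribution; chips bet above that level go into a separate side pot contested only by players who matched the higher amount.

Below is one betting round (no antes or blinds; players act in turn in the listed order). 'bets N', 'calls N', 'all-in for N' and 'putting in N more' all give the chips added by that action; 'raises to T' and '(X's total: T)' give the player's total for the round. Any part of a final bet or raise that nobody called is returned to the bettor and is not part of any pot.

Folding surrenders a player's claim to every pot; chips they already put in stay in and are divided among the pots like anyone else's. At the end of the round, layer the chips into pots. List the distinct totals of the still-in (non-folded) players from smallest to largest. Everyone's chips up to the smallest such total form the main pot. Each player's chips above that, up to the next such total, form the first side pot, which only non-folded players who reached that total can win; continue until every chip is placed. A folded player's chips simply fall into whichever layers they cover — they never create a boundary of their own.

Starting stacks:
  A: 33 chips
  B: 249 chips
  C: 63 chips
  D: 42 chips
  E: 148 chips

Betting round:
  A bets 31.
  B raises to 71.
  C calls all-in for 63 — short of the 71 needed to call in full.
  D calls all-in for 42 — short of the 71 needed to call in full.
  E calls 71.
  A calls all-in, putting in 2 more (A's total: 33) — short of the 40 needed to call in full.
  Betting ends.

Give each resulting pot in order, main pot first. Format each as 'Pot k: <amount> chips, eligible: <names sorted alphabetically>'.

Pot 1: 165 chips, eligible: A, B, C, D, E
Pot 2: 36 chips, eligible: B, C, D, E
Pot 3: 63 chips, eligible: B, C, E
Pot 4: 16 chips, eligible: B, E

Derivation:
Contributions: A=33, B=71, C=63, D=42, E=71
Pot levels (distinct totals of non-folded players): 33, 42, 63, 71
Layer 1-33: 33 each from A, B, C, D, E = 33*5 = 165 chips; eligible A, B, C, D, E
Layer 34-42: 9 each from B, C, D, E = 9*4 = 36 chips; eligible B, C, D, E
Layer 43-63: 21 each from B, C, E = 21*3 = 63 chips; eligible B, C, E
Layer 64-71: 8 each from B, E = 8*2 = 16 chips; eligible B, E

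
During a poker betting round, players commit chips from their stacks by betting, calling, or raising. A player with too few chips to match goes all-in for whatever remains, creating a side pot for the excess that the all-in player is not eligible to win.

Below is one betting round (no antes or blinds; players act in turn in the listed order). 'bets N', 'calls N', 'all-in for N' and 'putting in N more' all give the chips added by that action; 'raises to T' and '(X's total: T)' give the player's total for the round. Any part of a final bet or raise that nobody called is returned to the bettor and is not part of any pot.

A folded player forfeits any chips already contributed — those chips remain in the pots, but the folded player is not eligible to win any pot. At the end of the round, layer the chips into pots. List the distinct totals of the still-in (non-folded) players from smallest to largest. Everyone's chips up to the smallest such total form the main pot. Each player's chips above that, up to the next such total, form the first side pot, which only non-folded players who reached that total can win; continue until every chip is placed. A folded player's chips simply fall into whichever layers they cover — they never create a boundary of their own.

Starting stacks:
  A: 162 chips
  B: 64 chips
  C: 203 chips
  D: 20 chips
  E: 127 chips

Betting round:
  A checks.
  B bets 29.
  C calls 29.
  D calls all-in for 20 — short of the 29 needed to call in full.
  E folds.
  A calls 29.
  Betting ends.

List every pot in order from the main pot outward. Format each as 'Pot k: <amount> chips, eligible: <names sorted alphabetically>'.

Pot 1: 80 chips, eligible: A, B, C, D
Pot 2: 27 chips, eligible: A, B, C

Derivation:
Contributions: A=29, B=29, C=29, D=20
Folded: E
Pot levels (distinct totals of non-folded players): 20, 29
Layer 1-20: 20 each from A, B, C, D = 20*4 = 80 chips; eligible A, B, C, D
Layer 21-29: 9 each from A, B, C = 9*3 = 27 chips; eligible A, B, C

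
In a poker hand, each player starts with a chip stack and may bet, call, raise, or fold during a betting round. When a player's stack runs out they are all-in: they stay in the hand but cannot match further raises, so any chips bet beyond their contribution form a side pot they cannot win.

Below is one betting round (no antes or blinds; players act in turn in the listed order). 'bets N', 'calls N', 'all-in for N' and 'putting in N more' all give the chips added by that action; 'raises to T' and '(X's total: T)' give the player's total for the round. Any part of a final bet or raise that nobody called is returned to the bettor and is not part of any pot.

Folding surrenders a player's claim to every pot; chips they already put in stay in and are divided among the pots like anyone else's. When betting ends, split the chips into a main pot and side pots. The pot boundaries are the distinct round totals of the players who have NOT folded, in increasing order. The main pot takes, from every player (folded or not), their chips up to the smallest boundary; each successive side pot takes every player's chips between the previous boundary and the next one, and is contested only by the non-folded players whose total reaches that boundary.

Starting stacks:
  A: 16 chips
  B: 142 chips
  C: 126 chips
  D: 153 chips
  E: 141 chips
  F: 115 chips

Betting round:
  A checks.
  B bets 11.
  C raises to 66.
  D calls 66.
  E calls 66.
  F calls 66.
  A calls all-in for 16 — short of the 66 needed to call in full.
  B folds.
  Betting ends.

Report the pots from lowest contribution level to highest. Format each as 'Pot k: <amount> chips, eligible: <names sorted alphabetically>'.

Contributions: A=16, B=11, C=66, D=66, E=66, F=66
Folded: B
Pot levels (distinct totals of non-folded players): 16, 66
Layer 1-16: A 16 + B 11 + C 16 + D 16 + E 16 + F 16 = 91 chips; eligible A, C, D, E, F
Layer 17-66: 50 each from C, D, E, F = 50*4 = 200 chips; eligible C, D, E, F

Pot 1: 91 chips, eligible: A, C, D, E, F
Pot 2: 200 chips, eligible: C, D, E, F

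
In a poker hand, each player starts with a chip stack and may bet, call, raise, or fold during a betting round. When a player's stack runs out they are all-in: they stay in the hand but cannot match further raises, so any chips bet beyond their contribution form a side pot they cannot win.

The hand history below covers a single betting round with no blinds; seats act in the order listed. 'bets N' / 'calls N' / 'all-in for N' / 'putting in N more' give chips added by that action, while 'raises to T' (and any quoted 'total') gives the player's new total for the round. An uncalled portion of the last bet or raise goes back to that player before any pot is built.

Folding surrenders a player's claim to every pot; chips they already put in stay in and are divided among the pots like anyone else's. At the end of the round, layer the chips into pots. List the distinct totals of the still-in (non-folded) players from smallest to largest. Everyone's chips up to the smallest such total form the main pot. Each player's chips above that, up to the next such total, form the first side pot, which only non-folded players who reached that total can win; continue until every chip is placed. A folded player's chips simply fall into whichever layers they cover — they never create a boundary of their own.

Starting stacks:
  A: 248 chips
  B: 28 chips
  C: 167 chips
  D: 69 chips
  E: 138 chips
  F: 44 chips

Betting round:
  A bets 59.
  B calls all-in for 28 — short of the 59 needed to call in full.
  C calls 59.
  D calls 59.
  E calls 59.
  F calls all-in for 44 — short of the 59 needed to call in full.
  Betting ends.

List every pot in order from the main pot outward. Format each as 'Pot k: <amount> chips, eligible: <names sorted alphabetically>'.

Pot 1: 168 chips, eligible: A, B, C, D, E, F
Pot 2: 80 chips, eligible: A, C, D, E, F
Pot 3: 60 chips, eligible: A, C, D, E

Derivation:
Contributions: A=59, B=28, C=59, D=59, E=59, F=44
Pot levels (distinct totals of non-folded players): 28, 44, 59
Layer 1-28: 28 each from A, B, C, D, E, F = 28*6 = 168 chips; eligible A, B, C, D, E, F
Layer 29-44: 16 each from A, C, D, E, F = 16*5 = 80 chips; eligible A, C, D, E, F
Layer 45-59: 15 each from A, C, D, E = 15*4 = 60 chips; eligible A, C, D, E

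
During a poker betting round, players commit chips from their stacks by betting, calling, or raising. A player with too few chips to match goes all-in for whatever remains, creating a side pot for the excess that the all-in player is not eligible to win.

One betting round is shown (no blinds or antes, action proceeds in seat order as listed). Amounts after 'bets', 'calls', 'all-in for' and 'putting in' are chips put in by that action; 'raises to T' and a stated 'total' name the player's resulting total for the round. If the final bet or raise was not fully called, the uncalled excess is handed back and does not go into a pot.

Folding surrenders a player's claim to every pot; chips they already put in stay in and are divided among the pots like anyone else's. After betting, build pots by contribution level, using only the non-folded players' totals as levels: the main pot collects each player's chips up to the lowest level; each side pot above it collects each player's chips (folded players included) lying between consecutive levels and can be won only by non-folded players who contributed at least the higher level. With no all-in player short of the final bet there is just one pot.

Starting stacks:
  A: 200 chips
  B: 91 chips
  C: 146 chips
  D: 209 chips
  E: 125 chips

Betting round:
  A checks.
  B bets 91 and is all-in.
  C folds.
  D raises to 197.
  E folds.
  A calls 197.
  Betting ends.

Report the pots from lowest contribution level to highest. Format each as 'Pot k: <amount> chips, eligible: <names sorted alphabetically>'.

Contributions: A=197, B=91, D=197
Folded: C, E
Pot levels (distinct totals of non-folded players): 91, 197
Layer 1-91: 91 each from A, B, D = 91*3 = 273 chips; eligible A, B, D
Layer 92-197: 106 each from A, D = 106*2 = 212 chips; eligible A, D

Pot 1: 273 chips, eligible: A, B, D
Pot 2: 212 chips, eligible: A, D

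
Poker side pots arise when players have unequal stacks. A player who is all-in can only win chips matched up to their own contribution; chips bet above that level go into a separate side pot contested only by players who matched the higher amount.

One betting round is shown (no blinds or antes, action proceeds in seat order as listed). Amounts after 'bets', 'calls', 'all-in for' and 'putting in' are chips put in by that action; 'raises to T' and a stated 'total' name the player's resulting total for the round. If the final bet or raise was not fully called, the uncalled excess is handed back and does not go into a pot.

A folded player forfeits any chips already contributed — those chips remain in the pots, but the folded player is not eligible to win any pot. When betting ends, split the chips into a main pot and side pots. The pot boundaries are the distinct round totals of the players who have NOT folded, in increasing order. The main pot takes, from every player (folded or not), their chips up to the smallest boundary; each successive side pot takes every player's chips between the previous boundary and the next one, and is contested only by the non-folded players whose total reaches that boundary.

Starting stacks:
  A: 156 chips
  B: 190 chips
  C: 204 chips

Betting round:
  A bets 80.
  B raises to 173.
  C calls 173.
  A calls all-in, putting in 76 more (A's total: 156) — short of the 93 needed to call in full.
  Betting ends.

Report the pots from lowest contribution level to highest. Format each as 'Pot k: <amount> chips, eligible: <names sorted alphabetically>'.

Pot 1: 468 chips, eligible: A, B, C
Pot 2: 34 chips, eligible: B, C

Derivation:
Contributions: A=156, B=173, C=173
Pot levels (distinct totals of non-folded players): 156, 173
Layer 1-156: 156 each from A, B, C = 156*3 = 468 chips; eligible A, B, C
Layer 157-173: 17 each from B, C = 17*2 = 34 chips; eligible B, C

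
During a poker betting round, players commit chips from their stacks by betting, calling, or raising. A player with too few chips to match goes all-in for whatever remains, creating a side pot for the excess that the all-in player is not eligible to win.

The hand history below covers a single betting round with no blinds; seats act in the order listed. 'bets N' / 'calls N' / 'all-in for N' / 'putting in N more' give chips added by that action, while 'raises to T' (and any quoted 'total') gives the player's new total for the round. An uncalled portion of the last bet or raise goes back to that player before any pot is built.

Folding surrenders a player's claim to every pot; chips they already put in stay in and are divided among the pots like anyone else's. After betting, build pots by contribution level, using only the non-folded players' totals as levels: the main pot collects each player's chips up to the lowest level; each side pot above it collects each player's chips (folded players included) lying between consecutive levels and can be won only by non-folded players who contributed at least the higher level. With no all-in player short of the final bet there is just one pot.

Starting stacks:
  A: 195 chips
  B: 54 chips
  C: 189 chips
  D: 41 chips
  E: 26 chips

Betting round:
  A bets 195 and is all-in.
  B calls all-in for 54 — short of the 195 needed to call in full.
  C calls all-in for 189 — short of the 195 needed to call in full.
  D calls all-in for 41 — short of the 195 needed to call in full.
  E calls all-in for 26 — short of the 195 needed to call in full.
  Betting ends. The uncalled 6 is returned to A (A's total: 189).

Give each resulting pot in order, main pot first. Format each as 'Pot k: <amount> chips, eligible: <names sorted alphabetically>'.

Pot 1: 130 chips, eligible: A, B, C, D, E
Pot 2: 60 chips, eligible: A, B, C, D
Pot 3: 39 chips, eligible: A, B, C
Pot 4: 270 chips, eligible: A, C

Derivation:
Contributions (after 6 returned to A): A=189, B=54, C=189, D=41, E=26
Pot levels (distinct totals of non-folded players): 26, 41, 54, 189
Layer 1-26: 26 each from A, B, C, D, E = 26*5 = 130 chips; eligible A, B, C, D, E
Layer 27-41: 15 each from A, B, C, D = 15*4 = 60 chips; eligible A, B, C, D
Layer 42-54: 13 each from A, B, C = 13*3 = 39 chips; eligible A, B, C
Layer 55-189: 135 each from A, C = 135*2 = 270 chips; eligible A, C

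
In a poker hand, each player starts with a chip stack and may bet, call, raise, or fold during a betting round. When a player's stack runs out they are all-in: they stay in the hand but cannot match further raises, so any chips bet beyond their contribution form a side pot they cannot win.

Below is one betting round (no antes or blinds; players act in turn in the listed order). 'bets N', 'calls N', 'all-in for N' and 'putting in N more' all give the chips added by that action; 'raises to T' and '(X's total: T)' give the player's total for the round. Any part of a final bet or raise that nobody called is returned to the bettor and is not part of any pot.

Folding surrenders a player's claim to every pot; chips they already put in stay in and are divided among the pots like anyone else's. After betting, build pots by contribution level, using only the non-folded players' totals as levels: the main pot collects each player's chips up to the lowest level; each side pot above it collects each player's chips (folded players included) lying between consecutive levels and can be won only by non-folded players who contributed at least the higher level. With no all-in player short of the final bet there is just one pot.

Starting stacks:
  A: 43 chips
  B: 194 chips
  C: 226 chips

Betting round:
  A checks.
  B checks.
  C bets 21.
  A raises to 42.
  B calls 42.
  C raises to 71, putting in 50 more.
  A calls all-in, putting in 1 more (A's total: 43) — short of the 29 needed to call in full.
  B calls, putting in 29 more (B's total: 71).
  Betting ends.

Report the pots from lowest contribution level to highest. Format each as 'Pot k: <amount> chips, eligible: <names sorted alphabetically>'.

Pot 1: 129 chips, eligible: A, B, C
Pot 2: 56 chips, eligible: B, C

Derivation:
Contributions: A=43, B=71, C=71
Pot levels (distinct totals of non-folded players): 43, 71
Layer 1-43: 43 each from A, B, C = 43*3 = 129 chips; eligible A, B, C
Layer 44-71: 28 each from B, C = 28*2 = 56 chips; eligible B, C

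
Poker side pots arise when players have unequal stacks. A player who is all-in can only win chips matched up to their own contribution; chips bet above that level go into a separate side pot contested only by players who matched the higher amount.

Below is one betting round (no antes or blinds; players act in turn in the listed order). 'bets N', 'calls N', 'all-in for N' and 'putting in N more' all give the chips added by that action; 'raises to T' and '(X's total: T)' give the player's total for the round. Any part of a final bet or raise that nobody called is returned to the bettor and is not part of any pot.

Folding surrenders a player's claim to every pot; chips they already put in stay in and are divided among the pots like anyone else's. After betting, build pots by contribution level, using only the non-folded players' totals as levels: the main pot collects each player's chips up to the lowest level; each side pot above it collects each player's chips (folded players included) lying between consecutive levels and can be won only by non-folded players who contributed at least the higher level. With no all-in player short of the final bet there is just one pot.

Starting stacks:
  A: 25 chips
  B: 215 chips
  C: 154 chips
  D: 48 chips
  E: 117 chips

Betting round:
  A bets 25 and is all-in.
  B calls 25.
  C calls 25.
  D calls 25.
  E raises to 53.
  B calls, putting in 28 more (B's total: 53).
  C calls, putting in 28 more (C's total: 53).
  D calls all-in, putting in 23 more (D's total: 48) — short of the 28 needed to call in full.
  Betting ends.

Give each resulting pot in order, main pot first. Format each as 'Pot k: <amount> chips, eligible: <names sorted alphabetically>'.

Contributions: A=25, B=53, C=53, D=48, E=53
Pot levels (distinct totals of non-folded players): 25, 48, 53
Layer 1-25: 25 each from A, B, C, D, E = 25*5 = 125 chips; eligible A, B, C, D, E
Layer 26-48: 23 each from B, C, D, E = 23*4 = 92 chips; eligible B, C, D, E
Layer 49-53: 5 each from B, C, E = 5*3 = 15 chips; eligible B, C, E

Pot 1: 125 chips, eligible: A, B, C, D, E
Pot 2: 92 chips, eligible: B, C, D, E
Pot 3: 15 chips, eligible: B, C, E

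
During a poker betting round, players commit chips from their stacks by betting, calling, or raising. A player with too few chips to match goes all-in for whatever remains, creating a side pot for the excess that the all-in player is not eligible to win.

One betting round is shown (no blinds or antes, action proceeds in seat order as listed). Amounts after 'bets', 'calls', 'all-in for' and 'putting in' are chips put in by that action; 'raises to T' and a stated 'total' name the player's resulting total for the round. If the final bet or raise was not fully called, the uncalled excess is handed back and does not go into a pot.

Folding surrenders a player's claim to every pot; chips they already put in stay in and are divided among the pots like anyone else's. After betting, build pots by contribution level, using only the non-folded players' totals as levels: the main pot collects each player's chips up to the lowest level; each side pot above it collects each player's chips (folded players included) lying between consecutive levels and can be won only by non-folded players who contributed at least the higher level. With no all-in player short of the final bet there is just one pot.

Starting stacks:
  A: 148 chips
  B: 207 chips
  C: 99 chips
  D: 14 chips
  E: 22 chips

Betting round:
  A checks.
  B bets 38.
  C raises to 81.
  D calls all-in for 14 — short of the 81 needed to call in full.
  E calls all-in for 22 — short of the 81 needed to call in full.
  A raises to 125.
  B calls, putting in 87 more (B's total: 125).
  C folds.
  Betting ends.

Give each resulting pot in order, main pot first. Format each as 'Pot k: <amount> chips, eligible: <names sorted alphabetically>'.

Contributions: A=125, B=125, C=81, D=14, E=22
Folded: C
Pot levels (distinct totals of non-folded players): 14, 22, 125
Layer 1-14: 14 each from A, B, C, D, E = 14*5 = 70 chips; eligible A, B, D, E
Layer 15-22: 8 each from A, B, C, E = 8*4 = 32 chips; eligible A, B, E
Layer 23-125: A 103 + B 103 + C 59 = 265 chips; eligible A, B

Pot 1: 70 chips, eligible: A, B, D, E
Pot 2: 32 chips, eligible: A, B, E
Pot 3: 265 chips, eligible: A, B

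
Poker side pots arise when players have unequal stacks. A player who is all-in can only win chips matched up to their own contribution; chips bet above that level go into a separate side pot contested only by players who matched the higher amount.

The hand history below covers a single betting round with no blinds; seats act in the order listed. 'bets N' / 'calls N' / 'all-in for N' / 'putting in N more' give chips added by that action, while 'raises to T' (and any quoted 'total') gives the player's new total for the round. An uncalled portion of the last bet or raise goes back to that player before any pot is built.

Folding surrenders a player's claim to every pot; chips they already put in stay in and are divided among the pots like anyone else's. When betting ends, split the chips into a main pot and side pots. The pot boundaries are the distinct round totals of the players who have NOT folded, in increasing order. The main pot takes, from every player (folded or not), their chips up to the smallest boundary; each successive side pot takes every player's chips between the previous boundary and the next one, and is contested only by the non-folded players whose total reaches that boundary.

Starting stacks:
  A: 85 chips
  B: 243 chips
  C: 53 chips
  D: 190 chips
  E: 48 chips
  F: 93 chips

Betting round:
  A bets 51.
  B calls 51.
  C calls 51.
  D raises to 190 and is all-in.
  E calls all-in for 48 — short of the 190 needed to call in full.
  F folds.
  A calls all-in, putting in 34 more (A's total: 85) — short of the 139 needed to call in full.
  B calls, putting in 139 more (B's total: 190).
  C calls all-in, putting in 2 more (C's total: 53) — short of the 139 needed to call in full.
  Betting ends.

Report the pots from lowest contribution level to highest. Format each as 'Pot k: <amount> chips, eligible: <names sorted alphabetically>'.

Contributions: A=85, B=190, C=53, D=190, E=48
Folded: F
Pot levels (distinct totals of non-folded players): 48, 53, 85, 190
Layer 1-48: 48 each from A, B, C, D, E = 48*5 = 240 chips; eligible A, B, C, D, E
Layer 49-53: 5 each from A, B, C, D = 5*4 = 20 chips; eligible A, B, C, D
Layer 54-85: 32 each from A, B, D = 32*3 = 96 chips; eligible A, B, D
Layer 86-190: 105 each from B, D = 105*2 = 210 chips; eligible B, D

Pot 1: 240 chips, eligible: A, B, C, D, E
Pot 2: 20 chips, eligible: A, B, C, D
Pot 3: 96 chips, eligible: A, B, D
Pot 4: 210 chips, eligible: B, D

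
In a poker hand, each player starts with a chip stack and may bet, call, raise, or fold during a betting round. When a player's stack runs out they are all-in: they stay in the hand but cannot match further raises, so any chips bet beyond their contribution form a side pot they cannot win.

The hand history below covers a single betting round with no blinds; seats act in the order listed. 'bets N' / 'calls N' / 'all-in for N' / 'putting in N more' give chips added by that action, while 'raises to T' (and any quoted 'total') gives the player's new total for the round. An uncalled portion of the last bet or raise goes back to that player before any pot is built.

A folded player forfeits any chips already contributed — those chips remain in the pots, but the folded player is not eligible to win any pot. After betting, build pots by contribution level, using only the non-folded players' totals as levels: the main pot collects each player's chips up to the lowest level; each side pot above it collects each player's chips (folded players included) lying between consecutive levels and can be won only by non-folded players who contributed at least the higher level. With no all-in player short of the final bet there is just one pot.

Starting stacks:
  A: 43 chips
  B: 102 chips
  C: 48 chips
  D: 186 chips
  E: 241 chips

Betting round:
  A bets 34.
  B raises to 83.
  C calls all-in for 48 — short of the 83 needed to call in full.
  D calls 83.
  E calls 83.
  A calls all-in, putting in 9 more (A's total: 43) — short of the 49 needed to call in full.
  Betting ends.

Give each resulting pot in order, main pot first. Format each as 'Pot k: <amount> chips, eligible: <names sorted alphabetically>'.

Contributions: A=43, B=83, C=48, D=83, E=83
Pot levels (distinct totals of non-folded players): 43, 48, 83
Layer 1-43: 43 each from A, B, C, D, E = 43*5 = 215 chips; eligible A, B, C, D, E
Layer 44-48: 5 each from B, C, D, E = 5*4 = 20 chips; eligible B, C, D, E
Layer 49-83: 35 each from B, D, E = 35*3 = 105 chips; eligible B, D, E

Pot 1: 215 chips, eligible: A, B, C, D, E
Pot 2: 20 chips, eligible: B, C, D, E
Pot 3: 105 chips, eligible: B, D, E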